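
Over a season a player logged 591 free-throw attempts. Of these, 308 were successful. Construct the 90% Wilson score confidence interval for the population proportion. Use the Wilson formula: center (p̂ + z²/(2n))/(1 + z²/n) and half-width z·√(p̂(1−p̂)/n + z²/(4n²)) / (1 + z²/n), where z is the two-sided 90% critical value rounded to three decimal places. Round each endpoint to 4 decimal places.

(0.4873, 0.5548)

p̂ = 308/591 = 0.52115; z = 1.645, so z² = 2.706025.
1 + z²/n = 1.004579.
Center = (0.52115 + 0.002289)/1.004579 = 0.52105.
Radicand: p̂(1−p̂)/n + z²/(4n²) = 0.000422255 + 0.000001937 = 0.000424192.
Half-width = 1.645·√0.000424192/1.004579 = 0.03373.
Interval: 0.52105 ± 0.03373 → (0.4873, 0.5548).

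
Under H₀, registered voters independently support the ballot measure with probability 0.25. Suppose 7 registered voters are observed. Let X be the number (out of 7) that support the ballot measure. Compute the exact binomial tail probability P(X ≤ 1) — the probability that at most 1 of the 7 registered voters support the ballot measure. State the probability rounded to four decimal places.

P = 0.4449

X ~ Binomial(n=7, p=0.25).
P(X ≤ 1) = C(7,0)·0.25^0·0.75^7 + C(7,1)·0.25^1·0.75^6.
= 0.133484 + 0.311462 = 0.4449.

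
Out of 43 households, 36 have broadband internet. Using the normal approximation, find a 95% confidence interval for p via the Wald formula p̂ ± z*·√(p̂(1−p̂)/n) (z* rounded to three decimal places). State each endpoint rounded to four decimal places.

With x = 36 successes in n = 43, p̂ = 0.83721.
SE(p̂) = √(0.83721·0.16279/43) = 0.056299.
The 95% critical value is z* = 1.960.
Margin = 1.960·0.056299 = 0.11035.
Interval: 0.83721 ± 0.11035 → (0.7269, 0.9476).

(0.7269, 0.9476)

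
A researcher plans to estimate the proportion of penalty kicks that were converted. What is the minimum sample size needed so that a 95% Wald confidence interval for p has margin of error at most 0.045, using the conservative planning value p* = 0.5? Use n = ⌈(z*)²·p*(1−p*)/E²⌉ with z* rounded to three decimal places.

n = 475

z* = 1.960 at the 95% level.
p*(1−p*) = 0.2500.
Required n before rounding: 3.841600 × 0.2500 / 0.045² = 474.272.
⌈474.272⌉ = 475.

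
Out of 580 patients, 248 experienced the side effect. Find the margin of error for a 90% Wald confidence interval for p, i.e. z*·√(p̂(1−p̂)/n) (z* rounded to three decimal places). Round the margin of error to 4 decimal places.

ME = 0.0338

With x = 248 successes in n = 580, p̂ = 0.42759.
SE = √(p̂(1−p̂)/n) = √(0.244756/580) = 0.020542.
The 90% critical value is z* = 1.645.
Margin of error = z*·SE = 1.645 × 0.020542 = 0.0338.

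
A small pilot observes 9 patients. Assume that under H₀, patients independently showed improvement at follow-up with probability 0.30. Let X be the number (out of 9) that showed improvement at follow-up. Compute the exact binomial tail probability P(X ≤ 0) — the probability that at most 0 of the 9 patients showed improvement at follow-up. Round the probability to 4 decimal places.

X is binomial with n = 9 and p = 0.30.
P(X ≤ 0) = C(9,0)·0.30^0·0.70^9.
= 0.040354 = 0.0404.

P = 0.0404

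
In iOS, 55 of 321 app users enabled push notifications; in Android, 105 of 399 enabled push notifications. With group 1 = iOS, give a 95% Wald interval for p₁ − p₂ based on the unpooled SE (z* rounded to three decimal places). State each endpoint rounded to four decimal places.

p̂₁ = 55/321 = 0.17134, p̂₂ = 105/399 = 0.26316; p̂₁ − p̂₂ = -0.09182.
SE = √(0.000442313 + 0.000485979) = √0.000928292 = 0.030468.
The 95% critical value is z* = 1.960. Margin of error = 0.05972.
So the interval runs from -0.1515 to -0.0321.

(-0.1515, -0.0321)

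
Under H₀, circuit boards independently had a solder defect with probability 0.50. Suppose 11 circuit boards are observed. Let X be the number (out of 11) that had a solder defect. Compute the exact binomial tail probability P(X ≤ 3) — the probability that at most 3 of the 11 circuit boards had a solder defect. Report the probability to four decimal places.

X is binomial with n = 11 and p = 0.50.
P(X ≤ 3) = C(11,0)·0.50^0·0.50^11 + C(11,1)·0.50^1·0.50^10 + C(11,2)·0.50^2·0.50^9 + C(11,3)·0.50^3·0.50^8.
= 0.000488 + 0.005371 + 0.026855 + 0.080566 = 0.1133.

P = 0.1133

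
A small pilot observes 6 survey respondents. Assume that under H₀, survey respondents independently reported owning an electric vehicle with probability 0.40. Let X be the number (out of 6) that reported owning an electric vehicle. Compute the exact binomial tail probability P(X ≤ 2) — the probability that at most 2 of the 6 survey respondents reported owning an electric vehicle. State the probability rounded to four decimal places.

P = 0.5443

X ~ Binomial(n=6, p=0.40).
P(X ≤ 2) = C(6,0)·0.40^0·0.60^6 + C(6,1)·0.40^1·0.60^5 + C(6,2)·0.40^2·0.60^4.
= 0.046656 + 0.186624 + 0.311040 = 0.5443.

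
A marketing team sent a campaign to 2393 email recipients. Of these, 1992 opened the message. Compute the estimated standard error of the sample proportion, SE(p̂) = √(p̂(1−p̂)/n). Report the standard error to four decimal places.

With x = 1992 successes in n = 2393, p̂ = 0.83243.
p̂(1−p̂) = 0.83243·0.16757 = 0.139490.
Dividing by n and taking the root: √0.000058291 = 0.0076.

SE = 0.0076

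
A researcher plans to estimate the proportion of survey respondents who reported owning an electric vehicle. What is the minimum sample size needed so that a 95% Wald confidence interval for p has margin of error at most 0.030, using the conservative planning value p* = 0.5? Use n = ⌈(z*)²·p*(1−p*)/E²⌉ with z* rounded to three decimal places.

n = 1068

For 95% confidence, z* = 1.960.
p*(1−p*) = 0.2500.
(z*)²·p*(1−p*)/E² = 3.841600·0.2500/0.000900 = 1067.111.
⌈1067.111⌉ = 1068.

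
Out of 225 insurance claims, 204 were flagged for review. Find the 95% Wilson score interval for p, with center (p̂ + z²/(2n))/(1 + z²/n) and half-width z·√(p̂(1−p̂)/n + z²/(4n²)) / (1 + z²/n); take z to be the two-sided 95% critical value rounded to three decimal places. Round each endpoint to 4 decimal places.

(0.8615, 0.9381)

p̂ = 204/225 = 0.90667; z = 1.960, so z² = 3.841600.
Denominator 1 + z²/n = 1 + 3.841600/225 = 1.017074.
Center = (0.90667 + 0.008537)/1.017074 = 0.89984.
Radicand: p̂(1−p̂)/n + z²/(4n²) = 0.000376099 + 0.000018971 = 0.000395070.
Half-width = 1.960·√0.000395070/1.017074 = 0.03830.
Interval: 0.89984 ± 0.03830 → (0.8615, 0.9381).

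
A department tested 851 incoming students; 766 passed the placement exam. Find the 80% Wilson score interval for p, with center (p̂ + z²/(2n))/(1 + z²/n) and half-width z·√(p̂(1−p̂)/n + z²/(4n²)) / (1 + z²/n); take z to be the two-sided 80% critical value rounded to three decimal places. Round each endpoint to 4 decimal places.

(0.8862, 0.9125)

Here p̂ = 766/851 = 0.90012 and z = 1.282 (z² = 1.643524).
Denominator 1 + z²/n = 1 + 1.643524/851 = 1.001931.
Center = (0.90012 + 0.000966)/1.001931 = 0.89935.
Radicand: p̂(1−p̂)/n + z²/(4n²) = 0.000105647 + 0.000000567 = 0.000106214.
Half-width = 1.282·√0.000106214/1.001931 = 0.01319.
So the interval runs from 0.8862 to 0.9125.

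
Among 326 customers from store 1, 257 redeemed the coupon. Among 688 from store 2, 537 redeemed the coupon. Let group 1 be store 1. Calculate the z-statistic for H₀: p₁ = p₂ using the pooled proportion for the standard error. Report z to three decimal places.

Sample proportions: p̂₁ = 257/326 = 0.78834 and p̂₂ = 537/688 = 0.78052.
Pooled p̂ = (257+537)/(326+688) = 794/1014 = 0.78304.
Pooled SE = √[0.1698898·0.00452097] ≈ 0.027714.
z = (p̂₁ − p̂₂)/SE = (0.78834 − 0.78052)/0.027714 = 0.00782/0.027714 = 0.282.

z = 0.282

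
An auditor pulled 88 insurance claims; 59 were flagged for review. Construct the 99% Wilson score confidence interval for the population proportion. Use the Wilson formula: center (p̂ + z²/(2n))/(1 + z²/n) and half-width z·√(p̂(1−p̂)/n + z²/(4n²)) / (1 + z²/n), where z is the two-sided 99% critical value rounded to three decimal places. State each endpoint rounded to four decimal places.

(0.5335, 0.7835)

Here p̂ = 59/88 = 0.67045 and z = 2.576 (z² = 6.635776).
Denominator 1 + z²/n = 1 + 6.635776/88 = 1.075407.
Adjusted center: (0.67045 + z²/(2n))/1.075407 = 0.65850.
Radicand: p̂(1−p̂)/n + z²/(4n²) = 0.002510741 + 0.000214223 = 0.002724964.
Half-width = z·√(radicand)/denom = 2.576·0.052201/1.075407 = 0.12504.
CI: 0.65850 ± 0.12504 = (0.5335, 0.7835).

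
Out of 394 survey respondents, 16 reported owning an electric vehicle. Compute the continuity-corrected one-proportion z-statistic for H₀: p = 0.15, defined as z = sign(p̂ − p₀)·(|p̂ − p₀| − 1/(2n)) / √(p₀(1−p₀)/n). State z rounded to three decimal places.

The sample proportion is 16/394 = 0.04061. p̂ − p₀ = -0.109391.
1/(2n) = 0.001269.
Corrected numerator: |-0.109391| − 0.001269 = 0.108122.
Null standard error: √(0.15·0.85/394) = √0.000323604 = 0.017989.
z = (−)0.108122/0.017989 = -6.010.

z = -6.010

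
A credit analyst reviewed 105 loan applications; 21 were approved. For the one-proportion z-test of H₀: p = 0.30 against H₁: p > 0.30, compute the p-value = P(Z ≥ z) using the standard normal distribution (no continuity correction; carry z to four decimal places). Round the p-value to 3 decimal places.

p-value = 0.987

With x = 21 successes in n = 105, p̂ = 0.20000.
SE₀ = √(0.30·0.70/105) = 0.044721.
z = (p̂ − p₀)/SE = (21/105 − 0.30)/0.044721 ≈ -2.2361.
p-value = P(Z ≥ z) with z = -2.2361 → 0.987.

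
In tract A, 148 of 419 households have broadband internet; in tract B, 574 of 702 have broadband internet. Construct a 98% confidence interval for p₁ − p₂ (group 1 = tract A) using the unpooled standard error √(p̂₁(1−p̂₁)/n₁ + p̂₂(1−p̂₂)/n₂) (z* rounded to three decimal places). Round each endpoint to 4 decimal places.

p̂₁ = 148/419 = 0.35322, p̂₂ = 574/702 = 0.81766; p̂₁ − p̂₂ = -0.46444.
SE = √(0.000545242 + 0.000212378) = √0.000757620 = 0.027525.
z* = 2.326 at the 98% level. Margin of error = 0.06402.
Interval: -0.46444 ± 0.06402 → (-0.5285, -0.4004).

(-0.5285, -0.4004)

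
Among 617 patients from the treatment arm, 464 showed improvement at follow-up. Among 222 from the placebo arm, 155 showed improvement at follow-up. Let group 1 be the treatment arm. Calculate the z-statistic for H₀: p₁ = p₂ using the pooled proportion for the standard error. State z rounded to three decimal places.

z = 1.564

Sample proportions: p̂₁ = 464/617 = 0.75203 and p̂₂ = 155/222 = 0.69820.
Pooling: p̂ = 619/839 = 0.73778.
SE = √[p̂(1−p̂)(1/n₁+1/n₂)] = √[0.73778·0.26222·(1/617+1/222)] ≈ 0.034424.
z = (p̂₁ − p̂₂)/SE = (0.75203 − 0.69820)/0.034424 = 0.05383/0.034424 = 1.564.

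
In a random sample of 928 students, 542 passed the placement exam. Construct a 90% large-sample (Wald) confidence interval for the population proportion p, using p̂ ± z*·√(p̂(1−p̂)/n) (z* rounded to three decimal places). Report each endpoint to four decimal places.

(0.5574, 0.6107)

The sample proportion is 542/928 = 0.58405.
Standard error of p̂: √(0.242935/928) = √0.000261784 = 0.016180.
For 90% confidence, z* = 1.645.
Margin of error: 1.645 × 0.016180 = 0.02662.
CI: 0.58405 ± 0.02662 = (0.5574, 0.6107).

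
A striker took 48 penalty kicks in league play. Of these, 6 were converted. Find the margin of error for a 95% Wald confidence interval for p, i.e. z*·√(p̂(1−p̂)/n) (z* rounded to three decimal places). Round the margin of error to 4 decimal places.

p̂ = 6/48 = 0.12500.
SE = √(p̂(1−p̂)/n) = √(0.109375/48) = 0.047735.
The 95% critical value is z* = 1.960.
Margin of error = z*·SE = 1.960 × 0.047735 = 0.0936.

ME = 0.0936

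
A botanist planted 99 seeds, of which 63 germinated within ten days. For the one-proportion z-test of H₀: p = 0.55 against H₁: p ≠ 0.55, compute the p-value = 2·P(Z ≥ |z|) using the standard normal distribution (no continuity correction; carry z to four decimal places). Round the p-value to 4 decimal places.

With x = 63 successes in n = 99, p̂ = 0.63636.
Null standard error: √(0.55·0.45/99) = √0.002500000 = 0.050000.
z = (p̂ − p₀)/SE = (63/99 − 0.55)/0.050000 ≈ 1.7273.
p-value = 2·P(Z ≥ |z|) with z = 1.7273 → 0.0841.

p-value = 0.0841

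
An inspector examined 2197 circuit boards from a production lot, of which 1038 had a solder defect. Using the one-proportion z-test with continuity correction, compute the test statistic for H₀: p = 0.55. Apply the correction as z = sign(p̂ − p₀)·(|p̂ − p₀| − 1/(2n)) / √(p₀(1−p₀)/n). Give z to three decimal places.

z = -7.284

The sample proportion is 1038/2197 = 0.47246. p̂ − p₀ = -0.077538.
Continuity correction 1/(2n) = 1/4394 = 0.000228.
Corrected numerator: |-0.077538| − 0.000228 = 0.077310.
Null standard error: √(0.55·0.45/2197) = √0.000112654 = 0.010614.
z = −0.077310/0.010614 = -7.284.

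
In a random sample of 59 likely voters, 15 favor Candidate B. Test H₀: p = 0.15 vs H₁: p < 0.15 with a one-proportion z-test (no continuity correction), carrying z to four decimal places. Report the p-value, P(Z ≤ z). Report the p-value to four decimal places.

p-value = 0.9875

The sample proportion is 15/59 = 0.25424.
SE₀ = √(0.15·0.85/59) = 0.046487.
z = (p̂ − p₀)/SE = (15/59 − 0.15)/0.046487 ≈ 2.2423.
p-value = P(Z ≤ z) with z = 2.2423 → 0.9875.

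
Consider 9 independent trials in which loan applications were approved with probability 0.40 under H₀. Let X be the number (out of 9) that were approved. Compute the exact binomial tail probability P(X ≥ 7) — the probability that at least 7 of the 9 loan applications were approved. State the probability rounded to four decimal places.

P = 0.0250

X is binomial with n = 9 and p = 0.40.
P(X ≥ 7) = C(9,7)·0.40^7·0.60^2 + C(9,8)·0.40^8·0.60^1 + C(9,9)·0.40^9·0.60^0.
= 0.021234 + 0.003539 + 0.000262 = 0.0250.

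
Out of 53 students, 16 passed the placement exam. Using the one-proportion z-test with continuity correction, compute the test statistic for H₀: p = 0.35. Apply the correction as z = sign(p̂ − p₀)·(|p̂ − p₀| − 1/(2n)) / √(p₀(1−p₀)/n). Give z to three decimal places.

p̂ = 16/53 = 0.30189. p̂ − p₀ = -0.048113.
1/(2n) = 0.009434.
Corrected numerator: |-0.048113| − 0.009434 = 0.038679.
Null standard error: √(0.35·0.65/53) = √0.004292453 = 0.065517.
z = −0.038679/0.065517 = -0.590.

z = -0.590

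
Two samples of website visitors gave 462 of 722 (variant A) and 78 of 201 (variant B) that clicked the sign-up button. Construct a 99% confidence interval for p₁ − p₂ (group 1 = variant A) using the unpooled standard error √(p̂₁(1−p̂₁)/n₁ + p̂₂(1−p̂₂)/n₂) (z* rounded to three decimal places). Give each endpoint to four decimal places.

p̂₁ = 462/722 = 0.63989, p̂₂ = 78/201 = 0.38806; p̂₁ − p̂₂ = 0.25183.
Unpooled SE = √(p̂₁(1−p̂₁)/n₁ + p̂₂(1−p̂₂)/n₂) = √(0.000319157 + 0.001181440) = 0.038738.
For 99% confidence, z* = 2.576. Margin of error = 0.09979.
CI: 0.25183 ± 0.09979 = (0.1520, 0.3516).

(0.1520, 0.3516)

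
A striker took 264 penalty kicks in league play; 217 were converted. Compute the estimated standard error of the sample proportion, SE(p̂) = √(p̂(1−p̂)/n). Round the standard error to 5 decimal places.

SE = 0.02354

p̂ = 217/264 = 0.82197.
p̂(1−p̂) = 0.82197·0.17803 = 0.146335.
SE = √(0.146335/264) = 0.02354.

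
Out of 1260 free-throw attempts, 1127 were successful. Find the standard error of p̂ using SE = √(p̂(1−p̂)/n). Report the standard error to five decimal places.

SE = 0.00866

Sample proportion p̂ = 1127/1260 = 0.89444.
p̂(1−p̂) = 0.094417.
SE = √(0.094417/1260) = √0.000074934 = 0.00866.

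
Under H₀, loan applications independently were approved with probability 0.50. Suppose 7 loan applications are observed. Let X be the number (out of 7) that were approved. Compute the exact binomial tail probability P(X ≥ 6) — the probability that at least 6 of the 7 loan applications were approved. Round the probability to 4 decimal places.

X ~ Binomial(n=7, p=0.50).
P(X ≥ 6) = C(7,6)·0.50^6·0.50^1 + C(7,7)·0.50^7·0.50^0.
= 0.054688 + 0.007812 = 0.0625.

P = 0.0625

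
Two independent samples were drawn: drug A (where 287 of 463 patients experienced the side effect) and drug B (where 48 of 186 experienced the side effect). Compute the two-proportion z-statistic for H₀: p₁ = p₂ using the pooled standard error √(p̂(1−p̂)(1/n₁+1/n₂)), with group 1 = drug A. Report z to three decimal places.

p̂₁ = 287/463 = 0.61987, p̂₂ = 48/186 = 0.25806.
Pooling: p̂ = 335/649 = 0.51618.
SE = √[p̂(1−p̂)(1/n₁+1/n₂)] = √[0.51618·0.48382·(1/463+1/186)] ≈ 0.043383.
z = 0.36181/0.043383 = 8.340.

z = 8.340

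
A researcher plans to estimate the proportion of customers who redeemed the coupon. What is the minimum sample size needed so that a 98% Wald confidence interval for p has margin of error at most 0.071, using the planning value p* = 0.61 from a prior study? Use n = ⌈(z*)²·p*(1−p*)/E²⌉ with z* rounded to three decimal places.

For 98% confidence, z* = 2.326.
p*(1−p*) = 0.61·0.39 = 0.2379.
(z*)²·p*(1−p*)/E² = 5.410276·0.2379/0.005041 = 255.327.
⌈255.327⌉ = 256.

n = 256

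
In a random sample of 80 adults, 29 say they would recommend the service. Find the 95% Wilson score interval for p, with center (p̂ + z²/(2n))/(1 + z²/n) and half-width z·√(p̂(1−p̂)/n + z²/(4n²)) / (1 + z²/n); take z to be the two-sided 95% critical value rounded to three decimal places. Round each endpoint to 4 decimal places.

Here p̂ = 29/80 = 0.36250 and z = 1.960 (z² = 3.841600).
1 + z²/n = 1.048020.
Center = (0.36250 + 0.024010)/1.048020 = 0.36880.
Radicand: p̂(1−p̂)/n + z²/(4n²) = 0.002888672 + 0.000150062 = 0.003038734.
Half-width = 1.960·√0.003038734/1.048020 = 0.10309.
So the interval runs from 0.2657 to 0.4719.

(0.2657, 0.4719)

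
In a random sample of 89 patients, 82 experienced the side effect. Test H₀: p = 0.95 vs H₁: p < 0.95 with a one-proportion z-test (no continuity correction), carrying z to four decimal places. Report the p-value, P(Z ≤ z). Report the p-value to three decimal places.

With x = 82 successes in n = 89, p̂ = 0.92135.
SE₀ = √(0.95·0.05/89) = 0.023102.
z = (p̂ − p₀)/SE = (82/89 − 0.95)/0.023102 ≈ -1.2402.
From the standard normal, P(Z ≤ z) = 0.107.

p-value = 0.107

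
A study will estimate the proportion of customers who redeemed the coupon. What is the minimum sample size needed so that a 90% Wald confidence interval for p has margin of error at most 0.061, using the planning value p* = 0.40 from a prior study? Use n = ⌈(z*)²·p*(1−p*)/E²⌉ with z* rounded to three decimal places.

The 90% critical value is z* = 1.645.
p*(1−p*) = 0.2400.
(z*)²·p*(1−p*)/E² = 2.706025·0.2400/0.003721 = 174.535.
⌈174.535⌉ = 175.

n = 175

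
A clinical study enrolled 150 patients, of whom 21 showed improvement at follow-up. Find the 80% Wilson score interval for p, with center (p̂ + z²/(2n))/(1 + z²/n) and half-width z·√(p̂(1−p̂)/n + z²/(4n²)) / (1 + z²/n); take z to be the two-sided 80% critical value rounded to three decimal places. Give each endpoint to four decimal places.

(0.1076, 0.1802)

Here p̂ = 21/150 = 0.14000 and z = 1.282 (z² = 1.643524).
Denominator 1 + z²/n = 1 + 1.643524/150 = 1.010957.
Center = (0.14000 + 0.005478)/1.010957 = 0.14390.
Radicand: p̂(1−p̂)/n + z²/(4n²) = 0.000802667 + 0.000018261 = 0.000820928.
Half-width = 1.282·√0.000820928/1.010957 = 0.03633.
CI: 0.14390 ± 0.03633 = (0.1076, 0.1802).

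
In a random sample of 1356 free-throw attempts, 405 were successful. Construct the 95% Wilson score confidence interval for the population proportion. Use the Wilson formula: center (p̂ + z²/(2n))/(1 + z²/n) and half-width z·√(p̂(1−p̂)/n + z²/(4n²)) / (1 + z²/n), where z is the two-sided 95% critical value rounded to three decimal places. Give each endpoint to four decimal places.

Here p̂ = 405/1356 = 0.29867 and z = 1.960 (z² = 3.841600).
1 + z²/n = 1.002833.
Adjusted center: (0.29867 + z²/(2n))/1.002833 = 0.29924.
Radicand: p̂(1−p̂)/n + z²/(4n²) = 0.000154474 + 0.000000522 = 0.000154996.
Half-width = z·√(radicand)/denom = 1.960·0.012450/1.002833 = 0.02433.
So the interval runs from 0.2749 to 0.3236.

(0.2749, 0.3236)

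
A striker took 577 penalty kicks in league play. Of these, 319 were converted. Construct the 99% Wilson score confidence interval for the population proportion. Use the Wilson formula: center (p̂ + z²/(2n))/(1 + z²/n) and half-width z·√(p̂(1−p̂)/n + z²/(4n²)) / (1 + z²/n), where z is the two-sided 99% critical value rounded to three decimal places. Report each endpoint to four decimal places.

(0.4992, 0.6053)

Here p̂ = 319/577 = 0.55286 and z = 2.576 (z² = 6.635776).
Denominator 1 + z²/n = 1 + 6.635776/577 = 1.011500.
Adjusted center: (0.55286 + z²/(2n))/1.011500 = 0.55226.
Radicand: p̂(1−p̂)/n + z²/(4n²) = 0.000428433 + 0.000004983 = 0.000433416.
Half-width = 2.576·√0.000433416/1.011500 = 0.05302.
So the interval runs from 0.4992 to 0.6053.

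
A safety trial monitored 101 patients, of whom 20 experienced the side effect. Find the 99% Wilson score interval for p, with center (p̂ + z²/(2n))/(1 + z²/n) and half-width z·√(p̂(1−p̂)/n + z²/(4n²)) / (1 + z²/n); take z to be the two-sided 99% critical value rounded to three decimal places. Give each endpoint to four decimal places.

p̂ = 20/101 = 0.19802; z = 2.576, so z² = 6.635776.
Denominator 1 + z²/n = 1 + 6.635776/101 = 1.065701.
Adjusted center: (0.19802 + z²/(2n))/1.065701 = 0.21664.
Radicand: p̂(1−p̂)/n + z²/(4n²) = 0.001572356 + 0.000162626 = 0.001734982.
Half-width = z·√(radicand)/denom = 2.576·0.041653/1.065701 = 0.10068.
CI: 0.21664 ± 0.10068 = (0.1160, 0.3173).

(0.1160, 0.3173)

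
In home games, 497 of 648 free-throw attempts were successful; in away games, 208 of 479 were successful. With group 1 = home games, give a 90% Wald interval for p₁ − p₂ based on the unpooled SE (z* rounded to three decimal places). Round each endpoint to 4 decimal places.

p̂₁ = 497/648 = 0.76698, p̂₂ = 208/479 = 0.43424; p̂₁ − p̂₂ = 0.33274.
Unpooled SE = √(p̂₁(1−p̂₁)/n₁ + p̂₂(1−p̂₂)/n₂) = √(0.000275809 + 0.000512892) = 0.028084.
The 90% critical value is z* = 1.645. Margin of error = 0.04620.
Interval: 0.33274 ± 0.04620 → (0.2865, 0.3789).

(0.2865, 0.3789)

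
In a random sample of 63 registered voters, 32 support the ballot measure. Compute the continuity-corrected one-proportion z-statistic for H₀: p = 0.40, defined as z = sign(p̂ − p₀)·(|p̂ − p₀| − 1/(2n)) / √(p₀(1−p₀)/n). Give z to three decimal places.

With x = 32 successes in n = 63, p̂ = 0.50794. p̂ − p₀ = 0.107937.
1/(2n) = 0.007937.
Corrected numerator: |0.107937| − 0.007937 = 0.100000.
Under H₀, SE = √(p₀(1−p₀)/n) = √(0.40·0.60/63) = √0.003809524 = 0.061721.
z = +0.100000/0.061721 = 1.620.

z = 1.620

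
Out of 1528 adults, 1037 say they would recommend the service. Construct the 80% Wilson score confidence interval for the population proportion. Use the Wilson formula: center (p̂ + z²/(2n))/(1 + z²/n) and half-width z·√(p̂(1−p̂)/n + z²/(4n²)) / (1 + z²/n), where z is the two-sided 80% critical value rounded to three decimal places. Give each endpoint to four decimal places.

(0.6632, 0.6938)

p̂ = 1037/1528 = 0.67866; z = 1.282, so z² = 1.643524.
Denominator 1 + z²/n = 1 + 1.643524/1528 = 1.001076.
Adjusted center: (0.67866 + z²/(2n))/1.001076 = 0.67847.
Radicand: p̂(1−p̂)/n + z²/(4n²) = 0.000142722 + 0.000000176 = 0.000142898.
Half-width = z·√(radicand)/denom = 1.282·0.011954/1.001076 = 0.01531.
CI: 0.67847 ± 0.01531 = (0.6632, 0.6938).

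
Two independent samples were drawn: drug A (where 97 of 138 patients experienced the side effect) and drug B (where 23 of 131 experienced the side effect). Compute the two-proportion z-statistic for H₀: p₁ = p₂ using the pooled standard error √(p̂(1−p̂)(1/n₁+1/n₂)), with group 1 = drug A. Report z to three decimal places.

z = 8.697

p̂₁ = 97/138 = 0.70290, p̂₂ = 23/131 = 0.17557.
Pooled p̂ = (97+23)/(138+131) = 120/269 = 0.44610.
SE = √[p̂(1−p̂)(1/n₁+1/n₂)] = √[0.44610·0.55390·(1/138+1/131)] ≈ 0.060636.
z = (p̂₁ − p̂₂)/SE = (0.70290 − 0.17557)/0.060636 = 0.52733/0.060636 = 8.697.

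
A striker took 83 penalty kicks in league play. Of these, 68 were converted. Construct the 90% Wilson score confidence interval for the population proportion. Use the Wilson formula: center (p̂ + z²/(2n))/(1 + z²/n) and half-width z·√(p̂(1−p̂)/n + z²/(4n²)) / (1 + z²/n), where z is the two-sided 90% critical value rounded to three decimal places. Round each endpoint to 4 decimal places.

(0.7401, 0.8783)

p̂ = 68/83 = 0.81928; z = 1.645, so z² = 2.706025.
1 + z²/n = 1.032603.
Center = (0.81928 + 0.016301)/1.032603 = 0.80920.
Radicand: p̂(1−p̂)/n + z²/(4n²) = 0.001783881 + 0.000098201 = 0.001882082.
Half-width = z·√(radicand)/denom = 1.645·0.043383/1.032603 = 0.06911.
CI: 0.80920 ± 0.06911 = (0.7401, 0.8783).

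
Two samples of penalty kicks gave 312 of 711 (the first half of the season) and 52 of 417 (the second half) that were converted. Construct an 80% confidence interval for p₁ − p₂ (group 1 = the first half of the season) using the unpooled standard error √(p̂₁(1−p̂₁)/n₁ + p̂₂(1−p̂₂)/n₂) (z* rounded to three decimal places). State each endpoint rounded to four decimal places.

(0.2825, 0.3457)

p̂₁ = 312/711 = 0.43882, p̂₂ = 52/417 = 0.12470; p̂₁ − p̂₂ = 0.31412.
Unpooled SE = √(p̂₁(1−p̂₁)/n₁ + p̂₂(1−p̂₂)/n₂) = √(0.000346353 + 0.000261751) = 0.024660.
The 80% critical value is z* = 1.282. Margin = 1.282·0.024660 = 0.03161.
Interval: 0.31412 ± 0.03161 → (0.2825, 0.3457).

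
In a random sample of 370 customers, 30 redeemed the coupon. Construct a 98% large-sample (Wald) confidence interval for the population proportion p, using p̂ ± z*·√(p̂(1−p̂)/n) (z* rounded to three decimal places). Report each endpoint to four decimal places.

The sample proportion is 30/370 = 0.08108.
Standard error of p̂: √(0.074507/370) = √0.000201370 = 0.014190.
The 98% critical value is z* = 2.326.
Margin = 2.326·0.014190 = 0.03301.
So the interval runs from 0.0481 to 0.1141.

(0.0481, 0.1141)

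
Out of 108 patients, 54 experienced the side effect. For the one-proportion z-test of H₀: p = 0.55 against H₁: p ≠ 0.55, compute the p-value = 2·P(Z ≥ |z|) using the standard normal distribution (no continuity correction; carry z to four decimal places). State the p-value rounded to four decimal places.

With x = 54 successes in n = 108, p̂ = 0.50000.
SE₀ = √(0.55·0.45/108) = 0.047871.
Test statistic (full precision, shown to 4 dp): z = (54/108 − 0.55)/SE₀ ≈ -1.0445.
p-value = 2·P(Z ≥ |z|) with z = -1.0445 → 0.2963.

p-value = 0.2963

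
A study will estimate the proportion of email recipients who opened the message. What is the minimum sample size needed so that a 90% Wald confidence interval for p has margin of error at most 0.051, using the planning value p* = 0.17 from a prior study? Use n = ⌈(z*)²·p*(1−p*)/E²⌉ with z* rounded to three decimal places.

For 90% confidence, z* = 1.645.
p*(1−p*) = 0.1411.
Required n before rounding: 2.706025 × 0.1411 / 0.051² = 146.797.
Rounding up, n = 147.

n = 147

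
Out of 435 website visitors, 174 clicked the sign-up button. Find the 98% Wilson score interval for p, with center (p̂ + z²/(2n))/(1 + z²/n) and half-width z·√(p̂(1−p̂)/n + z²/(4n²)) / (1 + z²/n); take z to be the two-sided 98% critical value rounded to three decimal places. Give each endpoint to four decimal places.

Here p̂ = 174/435 = 0.40000 and z = 2.326 (z² = 5.410276).
1 + z²/n = 1.012437.
Adjusted center: (0.40000 + z²/(2n))/1.012437 = 0.40123.
Radicand: p̂(1−p̂)/n + z²/(4n²) = 0.000551724 + 0.000007148 = 0.000558872.
Half-width = 2.326·√0.000558872/1.012437 = 0.05431.
CI: 0.40123 ± 0.05431 = (0.3469, 0.4555).

(0.3469, 0.4555)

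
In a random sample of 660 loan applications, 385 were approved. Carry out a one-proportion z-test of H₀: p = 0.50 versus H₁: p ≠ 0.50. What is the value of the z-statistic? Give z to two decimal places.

p̂ = 385/660 = 0.58333.
Null standard error: √(0.50·0.50/660) = √0.000378788 = 0.019462.
z = (0.58333 − 0.50)/0.019462 = 0.08333/0.019462 = 4.28.

z = 4.28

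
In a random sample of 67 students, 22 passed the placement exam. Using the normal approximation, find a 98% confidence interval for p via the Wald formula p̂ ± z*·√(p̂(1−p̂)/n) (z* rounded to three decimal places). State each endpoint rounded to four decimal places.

p̂ = 22/67 = 0.32836.
SE(p̂) = √(0.32836·0.67164/67) = 0.057373.
The 98% critical value is z* = 2.326.
Margin = 2.326·0.057373 = 0.13345.
So the interval runs from 0.1949 to 0.4618.

(0.1949, 0.4618)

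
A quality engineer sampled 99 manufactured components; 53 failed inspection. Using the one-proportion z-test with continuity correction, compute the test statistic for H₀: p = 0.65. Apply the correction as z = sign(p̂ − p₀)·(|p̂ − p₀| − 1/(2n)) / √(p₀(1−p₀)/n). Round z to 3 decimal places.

z = -2.286

p̂ = 53/99 = 0.53535. p̂ − p₀ = -0.114646.
1/(2n) = 0.005051.
Corrected numerator: |-0.114646| − 0.005051 = 0.109595.
Null standard error: √(0.65·0.35/99) = √0.002297980 = 0.047937.
z = −0.109595/0.047937 = -2.286.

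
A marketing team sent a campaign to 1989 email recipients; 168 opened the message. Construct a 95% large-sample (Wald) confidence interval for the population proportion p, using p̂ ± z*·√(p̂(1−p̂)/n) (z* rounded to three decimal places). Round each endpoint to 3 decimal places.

Sample proportion p̂ = 168/1989 = 0.08446.
SE(p̂) = √(0.08446·0.91554/1989) = 0.006235.
For 95% confidence, z* = 1.960.
Margin of error: 1.960 × 0.006235 = 0.01222.
Interval: 0.08446 ± 0.01222 → (0.072, 0.097).

(0.072, 0.097)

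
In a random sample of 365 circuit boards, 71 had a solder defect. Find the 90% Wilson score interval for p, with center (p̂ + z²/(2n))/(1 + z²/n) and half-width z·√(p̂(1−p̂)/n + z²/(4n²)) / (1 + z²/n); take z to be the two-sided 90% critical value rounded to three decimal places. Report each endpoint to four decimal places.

(0.1627, 0.2308)

Here p̂ = 71/365 = 0.19452 and z = 1.645 (z² = 2.706025).
1 + z²/n = 1.007414.
Adjusted center: (0.19452 + z²/(2n))/1.007414 = 0.19677.
Radicand: p̂(1−p̂)/n + z²/(4n²) = 0.000429267 + 0.000005078 = 0.000434345.
Half-width = 1.645·√0.000434345/1.007414 = 0.03403.
So the interval runs from 0.1627 to 0.2308.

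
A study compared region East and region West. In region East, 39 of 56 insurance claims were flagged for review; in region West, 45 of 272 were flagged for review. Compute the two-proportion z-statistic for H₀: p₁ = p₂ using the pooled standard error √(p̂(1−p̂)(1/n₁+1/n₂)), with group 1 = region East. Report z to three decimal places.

Sample proportions: p̂₁ = 39/56 = 0.69643 and p̂₂ = 45/272 = 0.16544.
Pooling: p̂ = 84/328 = 0.25610.
Pooled SE = √[0.1905116·0.02153361] ≈ 0.064050.
z = (p̂₁ − p̂₂)/SE = (0.69643 − 0.16544)/0.064050 = 0.53099/0.064050 = 8.290.

z = 8.290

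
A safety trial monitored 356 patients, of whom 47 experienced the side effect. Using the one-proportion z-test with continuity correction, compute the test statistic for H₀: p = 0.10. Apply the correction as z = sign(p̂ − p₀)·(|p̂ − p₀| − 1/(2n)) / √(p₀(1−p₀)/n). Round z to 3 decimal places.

z = 1.926

p̂ = 47/356 = 0.13202. p̂ − p₀ = 0.032022.
Continuity correction 1/(2n) = 1/712 = 0.001404.
Corrected numerator: |0.032022| − 0.001404 = 0.030618.
Null standard error: √(0.10·0.90/356) = √0.000252809 = 0.015900.
z = +0.030618/0.015900 = 1.926.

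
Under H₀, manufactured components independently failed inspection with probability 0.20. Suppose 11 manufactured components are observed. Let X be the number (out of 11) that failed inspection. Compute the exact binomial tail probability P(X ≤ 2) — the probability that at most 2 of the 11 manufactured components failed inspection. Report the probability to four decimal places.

P = 0.6174

X is binomial with n = 11 and p = 0.20.
P(X ≤ 2) = C(11,0)·0.20^0·0.80^11 + C(11,1)·0.20^1·0.80^10 + C(11,2)·0.20^2·0.80^9.
= 0.085899 + 0.236223 + 0.295279 = 0.6174.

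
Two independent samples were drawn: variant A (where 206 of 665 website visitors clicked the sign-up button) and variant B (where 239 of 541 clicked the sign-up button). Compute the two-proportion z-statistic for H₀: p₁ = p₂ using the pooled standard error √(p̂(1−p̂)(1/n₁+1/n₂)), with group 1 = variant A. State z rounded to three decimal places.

z = -4.725

p̂₁ = 206/665 = 0.30977, p̂₂ = 239/541 = 0.44177.
Pooling: p̂ = 445/1206 = 0.36899.
SE = √[p̂(1−p̂)(1/n₁+1/n₂)] = √[0.36899·0.63101·(1/665+1/541)] ≈ 0.027938.
z = (p̂₁ − p̂₂)/SE = (0.30977 − 0.44177)/0.027938 = -0.13200/0.027938 = -4.725.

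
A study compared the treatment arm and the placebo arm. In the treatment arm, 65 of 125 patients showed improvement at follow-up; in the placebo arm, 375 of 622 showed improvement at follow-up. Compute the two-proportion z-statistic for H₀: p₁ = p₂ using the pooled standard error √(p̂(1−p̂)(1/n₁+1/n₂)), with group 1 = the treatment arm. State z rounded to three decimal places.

Sample proportions: p̂₁ = 65/125 = 0.52000 and p̂₂ = 375/622 = 0.60289.
Pooling: p̂ = 440/747 = 0.58902.
SE = √[p̂(1−p̂)(1/n₁+1/n₂)] = √[0.58902·0.41098·(1/125+1/622)] ≈ 0.048226.
z = -0.08289/0.048226 = -1.719.

z = -1.719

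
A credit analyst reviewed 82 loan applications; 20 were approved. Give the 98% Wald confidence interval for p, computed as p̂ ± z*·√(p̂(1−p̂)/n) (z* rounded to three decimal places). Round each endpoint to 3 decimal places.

(0.134, 0.354)

The sample proportion is 20/82 = 0.24390.
SE(p̂) = √(0.24390·0.75610/82) = 0.047423.
z* = 2.326 at the 98% level.
Margin = 2.326·0.047423 = 0.11031.
CI: 0.24390 ± 0.11031 = (0.134, 0.354).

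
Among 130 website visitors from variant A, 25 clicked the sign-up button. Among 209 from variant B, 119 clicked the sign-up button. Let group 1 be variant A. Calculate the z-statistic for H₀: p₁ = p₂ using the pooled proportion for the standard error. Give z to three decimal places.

p̂₁ = 25/130 = 0.19231, p̂₂ = 119/209 = 0.56938.
Pooled p̂ = (25+119)/(130+209) = 144/339 = 0.42478.
SE = √[p̂(1−p̂)(1/n₁+1/n₂)] = √[0.42478·0.57522·(1/130+1/209)] ≈ 0.055215.
z = (p̂₁ − p̂₂)/SE = (0.19231 − 0.56938)/0.055215 = -0.37707/0.055215 = -6.829.

z = -6.829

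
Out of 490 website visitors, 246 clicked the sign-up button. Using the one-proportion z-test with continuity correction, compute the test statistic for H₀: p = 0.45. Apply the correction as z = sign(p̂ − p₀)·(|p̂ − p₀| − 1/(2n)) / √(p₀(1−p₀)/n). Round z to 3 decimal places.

The sample proportion is 246/490 = 0.50204. p̂ − p₀ = 0.052041.
Continuity correction 1/(2n) = 1/980 = 0.001020.
Corrected numerator: |0.052041| − 0.001020 = 0.051021.
SE₀ = √(0.45·0.55/490) = 0.022474.
z = +0.051021/0.022474 = 2.270.

z = 2.270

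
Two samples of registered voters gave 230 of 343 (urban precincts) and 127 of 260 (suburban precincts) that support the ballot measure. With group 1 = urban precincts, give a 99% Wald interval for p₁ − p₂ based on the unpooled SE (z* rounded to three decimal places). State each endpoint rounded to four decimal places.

(0.0789, 0.2853)

p̂₁ = 0.67055, p̂₂ = 0.48846, so the observed difference is 0.18209.
SE = √(0.000644056 + 0.000961026) = √0.001605082 = 0.040063.
For 99% confidence, z* = 2.576. Margin of error = 0.10320.
So the interval runs from 0.0789 to 0.2853.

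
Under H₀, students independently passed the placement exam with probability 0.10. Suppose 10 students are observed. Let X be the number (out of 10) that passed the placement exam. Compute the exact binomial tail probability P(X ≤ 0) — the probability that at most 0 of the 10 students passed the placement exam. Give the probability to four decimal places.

P = 0.3487

X is binomial with n = 10 and p = 0.10.
P(X ≤ 0) = C(10,0)·0.10^0·0.90^10.
= 0.348678 = 0.3487.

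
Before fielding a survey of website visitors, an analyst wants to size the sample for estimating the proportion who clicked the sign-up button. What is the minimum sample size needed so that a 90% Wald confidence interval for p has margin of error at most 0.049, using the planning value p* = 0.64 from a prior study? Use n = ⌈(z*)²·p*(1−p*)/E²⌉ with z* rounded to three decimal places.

n = 260

The 90% critical value is z* = 1.645.
p*(1−p*) = 0.2304.
Required n before rounding: 2.706025 × 0.2304 / 0.049² = 259.670.
Rounding up, n = 260.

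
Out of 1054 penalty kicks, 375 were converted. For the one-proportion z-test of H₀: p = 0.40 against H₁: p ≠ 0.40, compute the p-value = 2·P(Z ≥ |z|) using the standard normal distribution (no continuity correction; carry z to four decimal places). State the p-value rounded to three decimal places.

The sample proportion is 375/1054 = 0.35579.
Null standard error: √(0.40·0.60/1054) = √0.000227704 = 0.015090.
Test statistic (full precision, shown to 4 dp): z = (375/1054 − 0.40)/SE₀ ≈ -2.9299.
From the standard normal, 2·P(Z ≥ |z|) = 0.003.

p-value = 0.003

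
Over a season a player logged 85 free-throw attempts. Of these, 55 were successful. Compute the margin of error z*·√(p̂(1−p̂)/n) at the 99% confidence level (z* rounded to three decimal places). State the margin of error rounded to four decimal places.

ME = 0.1335

Sample proportion p̂ = 55/85 = 0.64706.
Standard error of p̂: √(0.228374/85) = √0.002686749 = 0.051834.
For 99% confidence, z* = 2.576.
ME = 2.576·0.051834 = 0.1335.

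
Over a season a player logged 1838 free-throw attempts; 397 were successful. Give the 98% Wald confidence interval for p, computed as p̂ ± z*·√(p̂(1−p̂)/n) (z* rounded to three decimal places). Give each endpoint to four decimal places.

p̂ = 397/1838 = 0.21600.
SE(p̂) = √(0.21600·0.78400/1838) = 0.009599.
For 98% confidence, z* = 2.326.
Margin of error: 2.326 × 0.009599 = 0.02233.
Interval: 0.21600 ± 0.02233 → (0.1937, 0.2383).

(0.1937, 0.2383)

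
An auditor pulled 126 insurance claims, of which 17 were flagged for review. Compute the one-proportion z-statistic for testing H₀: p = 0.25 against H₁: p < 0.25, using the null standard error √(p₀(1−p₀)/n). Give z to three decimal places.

p̂ = 17/126 = 0.13492.
Under H₀, SE = √(p₀(1−p₀)/n) = √(0.25·0.75/126) = √0.001488095 = 0.038576.
z = (0.13492 − 0.25)/0.038576 = -0.11508/0.038576 = -2.983.

z = -2.983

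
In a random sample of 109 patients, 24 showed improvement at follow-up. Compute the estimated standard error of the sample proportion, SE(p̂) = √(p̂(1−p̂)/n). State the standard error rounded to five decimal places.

SE = 0.03969

p̂ = 24/109 = 0.22018.
p̂(1−p̂) = 0.22018·0.77982 = 0.171701.
Dividing by n and taking the root: √0.001575239 = 0.03969.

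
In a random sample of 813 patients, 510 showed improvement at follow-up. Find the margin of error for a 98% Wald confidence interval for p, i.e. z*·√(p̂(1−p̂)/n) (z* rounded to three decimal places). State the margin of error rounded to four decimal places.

ME = 0.0394

With x = 510 successes in n = 813, p̂ = 0.62731.
SE(p̂) = √(0.62731·0.37269/813) = 0.016958.
z* = 2.326 at the 98% level.
ME = 2.326·0.016958 = 0.0394.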